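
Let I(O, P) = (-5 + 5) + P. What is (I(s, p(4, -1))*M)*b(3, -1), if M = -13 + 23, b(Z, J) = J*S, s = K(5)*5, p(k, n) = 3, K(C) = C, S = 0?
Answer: 0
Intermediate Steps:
s = 25 (s = 5*5 = 25)
I(O, P) = P (I(O, P) = 0 + P = P)
b(Z, J) = 0 (b(Z, J) = J*0 = 0)
M = 10
(I(s, p(4, -1))*M)*b(3, -1) = (3*10)*0 = 30*0 = 0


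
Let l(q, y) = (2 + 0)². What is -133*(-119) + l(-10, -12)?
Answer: 15831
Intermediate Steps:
l(q, y) = 4 (l(q, y) = 2² = 4)
-133*(-119) + l(-10, -12) = -133*(-119) + 4 = 15827 + 4 = 15831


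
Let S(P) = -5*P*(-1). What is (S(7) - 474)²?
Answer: 192721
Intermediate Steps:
S(P) = 5*P
(S(7) - 474)² = (5*7 - 474)² = (35 - 474)² = (-439)² = 192721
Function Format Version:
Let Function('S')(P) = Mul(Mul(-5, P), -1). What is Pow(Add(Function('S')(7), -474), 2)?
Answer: 192721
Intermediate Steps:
Function('S')(P) = Mul(5, P)
Pow(Add(Function('S')(7), -474), 2) = Pow(Add(Mul(5, 7), -474), 2) = Pow(Add(35, -474), 2) = Pow(-439, 2) = 192721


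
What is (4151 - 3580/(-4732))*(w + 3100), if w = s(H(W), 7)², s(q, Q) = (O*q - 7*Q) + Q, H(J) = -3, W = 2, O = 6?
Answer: 32907237600/1183 ≈ 2.7817e+7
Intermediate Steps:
s(q, Q) = -6*Q + 6*q (s(q, Q) = (6*q - 7*Q) + Q = (-7*Q + 6*q) + Q = -6*Q + 6*q)
w = 3600 (w = (-6*7 + 6*(-3))² = (-42 - 18)² = (-60)² = 3600)
(4151 - 3580/(-4732))*(w + 3100) = (4151 - 3580/(-4732))*(3600 + 3100) = (4151 - 3580*(-1/4732))*6700 = (4151 + 895/1183)*6700 = (4911528/1183)*6700 = 32907237600/1183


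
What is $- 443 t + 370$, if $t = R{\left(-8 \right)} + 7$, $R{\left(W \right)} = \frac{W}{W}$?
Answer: $-3174$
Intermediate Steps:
$R{\left(W \right)} = 1$
$t = 8$ ($t = 1 + 7 = 8$)
$- 443 t + 370 = \left(-443\right) 8 + 370 = -3544 + 370 = -3174$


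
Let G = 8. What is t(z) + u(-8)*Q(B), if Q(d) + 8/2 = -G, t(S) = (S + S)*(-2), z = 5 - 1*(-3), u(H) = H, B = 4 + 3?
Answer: 64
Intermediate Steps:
B = 7
z = 8 (z = 5 + 3 = 8)
t(S) = -4*S (t(S) = (2*S)*(-2) = -4*S)
Q(d) = -12 (Q(d) = -4 - 1*8 = -4 - 8 = -12)
t(z) + u(-8)*Q(B) = -4*8 - 8*(-12) = -32 + 96 = 64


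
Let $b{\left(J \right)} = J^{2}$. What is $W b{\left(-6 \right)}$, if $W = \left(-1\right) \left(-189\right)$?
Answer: $6804$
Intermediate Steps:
$W = 189$
$W b{\left(-6 \right)} = 189 \left(-6\right)^{2} = 189 \cdot 36 = 6804$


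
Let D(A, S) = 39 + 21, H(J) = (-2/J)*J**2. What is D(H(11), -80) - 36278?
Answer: -36218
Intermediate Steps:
H(J) = -2*J
D(A, S) = 60
D(H(11), -80) - 36278 = 60 - 36278 = -36218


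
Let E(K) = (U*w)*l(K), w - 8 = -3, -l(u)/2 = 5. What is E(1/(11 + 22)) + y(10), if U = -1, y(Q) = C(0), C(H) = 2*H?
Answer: 50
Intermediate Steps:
l(u) = -10 (l(u) = -2*5 = -10)
y(Q) = 0 (y(Q) = 2*0 = 0)
w = 5 (w = 8 - 3 = 5)
E(K) = 50 (E(K) = -1*5*(-10) = -5*(-10) = 50)
E(1/(11 + 22)) + y(10) = 50 + 0 = 50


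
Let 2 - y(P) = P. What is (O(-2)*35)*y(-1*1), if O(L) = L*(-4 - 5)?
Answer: 1890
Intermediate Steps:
y(P) = 2 - P
O(L) = -9*L (O(L) = L*(-9) = -9*L)
(O(-2)*35)*y(-1*1) = (-9*(-2)*35)*(2 - (-1)) = (18*35)*(2 - 1*(-1)) = 630*(2 + 1) = 630*3 = 1890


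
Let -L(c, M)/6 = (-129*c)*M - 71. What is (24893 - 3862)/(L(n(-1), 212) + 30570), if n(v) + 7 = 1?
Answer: -21031/953532 ≈ -0.022056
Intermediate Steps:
n(v) = -6 (n(v) = -7 + 1 = -6)
L(c, M) = 426 + 774*M*c (L(c, M) = -6*((-129*c)*M - 71) = -6*(-129*M*c - 71) = -6*(-71 - 129*M*c) = 426 + 774*M*c)
(24893 - 3862)/(L(n(-1), 212) + 30570) = (24893 - 3862)/((426 + 774*212*(-6)) + 30570) = 21031/((426 - 984528) + 30570) = 21031/(-984102 + 30570) = 21031/(-953532) = 21031*(-1/953532) = -21031/953532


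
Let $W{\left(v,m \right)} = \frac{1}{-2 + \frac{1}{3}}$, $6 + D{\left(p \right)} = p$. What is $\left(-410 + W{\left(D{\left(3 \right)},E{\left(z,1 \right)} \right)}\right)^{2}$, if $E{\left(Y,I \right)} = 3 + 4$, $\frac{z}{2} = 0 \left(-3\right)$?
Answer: $\frac{4214809}{25} \approx 1.6859 \cdot 10^{5}$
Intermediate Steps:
$z = 0$ ($z = 2 \cdot 0 \left(-3\right) = 2 \cdot 0 = 0$)
$E{\left(Y,I \right)} = 7$
$D{\left(p \right)} = -6 + p$
$W{\left(v,m \right)} = - \frac{3}{5}$ ($W{\left(v,m \right)} = \frac{1}{-2 + \frac{1}{3}} = \frac{1}{- \frac{5}{3}} = - \frac{3}{5}$)
$\left(-410 + W{\left(D{\left(3 \right)},E{\left(z,1 \right)} \right)}\right)^{2} = \left(-410 - \frac{3}{5}\right)^{2} = \left(- \frac{2053}{5}\right)^{2} = \frac{4214809}{25}$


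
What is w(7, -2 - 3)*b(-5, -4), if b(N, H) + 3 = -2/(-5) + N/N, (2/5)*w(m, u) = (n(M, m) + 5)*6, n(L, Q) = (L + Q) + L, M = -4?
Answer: -96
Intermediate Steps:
n(L, Q) = Q + 2*L
w(m, u) = -45 + 15*m (w(m, u) = 5*(((m + 2*(-4)) + 5)*6)/2 = 5*(((m - 8) + 5)*6)/2 = 5*(((-8 + m) + 5)*6)/2 = 5*((-3 + m)*6)/2 = 5*(-18 + 6*m)/2 = -45 + 15*m)
b(N, H) = -8/5 (b(N, H) = -3 + (-2/(-5) + N/N) = -3 + (-2*(-1/5) + 1) = -3 + (2/5 + 1) = -3 + 7/5 = -8/5)
w(7, -2 - 3)*b(-5, -4) = (-45 + 15*7)*(-8/5) = (-45 + 105)*(-8/5) = 60*(-8/5) = -96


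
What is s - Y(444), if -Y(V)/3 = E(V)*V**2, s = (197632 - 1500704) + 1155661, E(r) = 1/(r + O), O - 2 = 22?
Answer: -1899915/13 ≈ -1.4615e+5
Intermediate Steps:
O = 24 (O = 2 + 22 = 24)
E(r) = 1/(24 + r) (E(r) = 1/(r + 24) = 1/(24 + r))
s = -147411 (s = -1303072 + 1155661 = -147411)
Y(V) = -3*V**2/(24 + V)
s - Y(444) = -147411 - (-3)*444**2/(24 + 444) = -147411 - (-3)*197136/468 = -147411 - 1*(-16428/13) = -147411 + 16428/13 = -1899915/13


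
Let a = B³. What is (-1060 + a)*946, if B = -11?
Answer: -2261886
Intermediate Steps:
a = -1331 (a = (-11)³ = -1331)
(-1060 + a)*946 = (-1060 - 1331)*946 = -2391*946 = -2261886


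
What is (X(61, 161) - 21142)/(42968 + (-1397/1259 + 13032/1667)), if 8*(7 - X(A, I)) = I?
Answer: -355195056473/721546379144 ≈ -0.49227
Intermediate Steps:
X(A, I) = 7 - I/8
(X(61, 161) - 21142)/(42968 + (-1397/1259 + 13032/1667)) = ((7 - 1/8*161) - 21142)/(42968 + (-1397/1259 + 13032/1667)) = ((7 - 161/8) - 21142)/(42968 + (-1397*1/1259 + 13032*(1/1667))) = (-105/8 - 21142)/(42968 + (-1397/1259 + 13032/1667)) = -169241/(8*(42968 + 14078489/2098753)) = -169241/(8*90193297393/2098753) = -169241/8*2098753/90193297393 = -355195056473/721546379144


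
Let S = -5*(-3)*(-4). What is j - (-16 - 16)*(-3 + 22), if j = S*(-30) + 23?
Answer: 2431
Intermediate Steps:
S = -60 (S = 15*(-4) = -60)
j = 1823 (j = -60*(-30) + 23 = 1800 + 23 = 1823)
j - (-16 - 16)*(-3 + 22) = 1823 - (-16 - 16)*(-3 + 22) = 1823 - (-32)*19 = 1823 - 1*(-608) = 1823 + 608 = 2431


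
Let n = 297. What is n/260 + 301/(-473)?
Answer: 1447/2860 ≈ 0.50594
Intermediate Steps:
n/260 + 301/(-473) = 297/260 + 301/(-473) = 297*(1/260) + 301*(-1/473) = 297/260 - 7/11 = 1447/2860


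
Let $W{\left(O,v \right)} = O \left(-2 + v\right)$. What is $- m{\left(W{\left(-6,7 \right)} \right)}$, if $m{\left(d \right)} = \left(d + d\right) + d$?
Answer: $90$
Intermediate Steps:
$m{\left(d \right)} = 3 d$ ($m{\left(d \right)} = 2 d + d = 3 d$)
$- m{\left(W{\left(-6,7 \right)} \right)} = - 3 \left(- 6 \left(-2 + 7\right)\right) = - 3 \left(\left(-6\right) 5\right) = - 3 \left(-30\right) = \left(-1\right) \left(-90\right) = 90$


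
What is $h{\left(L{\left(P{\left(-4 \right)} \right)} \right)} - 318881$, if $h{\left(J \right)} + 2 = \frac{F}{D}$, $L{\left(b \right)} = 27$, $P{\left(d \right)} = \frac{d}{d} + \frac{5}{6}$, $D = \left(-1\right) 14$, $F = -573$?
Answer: $- \frac{4463789}{14} \approx -3.1884 \cdot 10^{5}$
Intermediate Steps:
$D = -14$
$P{\left(d \right)} = \frac{11}{6}$ ($P{\left(d \right)} = 1 + 5 \cdot \frac{1}{6} = 1 + \frac{5}{6} = \frac{11}{6}$)
$h{\left(J \right)} = \frac{545}{14}$ ($h{\left(J \right)} = -2 - \frac{573}{-14} = -2 - - \frac{573}{14} = -2 + \frac{573}{14} = \frac{545}{14}$)
$h{\left(L{\left(P{\left(-4 \right)} \right)} \right)} - 318881 = \frac{545}{14} - 318881 = - \frac{4463789}{14}$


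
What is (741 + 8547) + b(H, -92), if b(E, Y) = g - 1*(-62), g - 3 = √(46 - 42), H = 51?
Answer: 9355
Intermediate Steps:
g = 5 (g = 3 + √(46 - 42) = 3 + √4 = 3 + 2 = 5)
b(E, Y) = 67 (b(E, Y) = 5 - 1*(-62) = 5 + 62 = 67)
(741 + 8547) + b(H, -92) = (741 + 8547) + 67 = 9288 + 67 = 9355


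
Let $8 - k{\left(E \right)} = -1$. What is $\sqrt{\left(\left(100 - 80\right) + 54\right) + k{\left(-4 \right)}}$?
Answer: $\sqrt{83} \approx 9.1104$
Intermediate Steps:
$k{\left(E \right)} = 9$ ($k{\left(E \right)} = 8 - -1 = 8 + 1 = 9$)
$\sqrt{\left(\left(100 - 80\right) + 54\right) + k{\left(-4 \right)}} = \sqrt{\left(\left(100 - 80\right) + 54\right) + 9} = \sqrt{\left(20 + 54\right) + 9} = \sqrt{74 + 9} = \sqrt{83}$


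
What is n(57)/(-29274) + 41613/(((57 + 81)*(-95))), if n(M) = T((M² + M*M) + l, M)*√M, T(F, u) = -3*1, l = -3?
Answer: -13871/4370 + √57/9758 ≈ -3.1734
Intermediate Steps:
T(F, u) = -3
n(M) = -3*√M
n(57)/(-29274) + 41613/(((57 + 81)*(-95))) = -3*√57/(-29274) + 41613/(((57 + 81)*(-95))) = -3*√57*(-1/29274) + 41613/((138*(-95))) = √57/9758 + 41613/(-13110) = √57/9758 + 41613*(-1/13110) = √57/9758 - 13871/4370 = -13871/4370 + √57/9758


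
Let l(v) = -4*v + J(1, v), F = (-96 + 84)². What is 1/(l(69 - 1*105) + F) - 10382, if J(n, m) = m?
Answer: -2616263/252 ≈ -10382.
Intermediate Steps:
F = 144 (F = (-12)² = 144)
l(v) = -3*v (l(v) = -4*v + v = -3*v)
1/(l(69 - 1*105) + F) - 10382 = 1/(-3*(69 - 1*105) + 144) - 10382 = 1/(-3*(69 - 105) + 144) - 10382 = 1/(-3*(-36) + 144) - 10382 = 1/(108 + 144) - 10382 = 1/252 - 10382 = -2616263/252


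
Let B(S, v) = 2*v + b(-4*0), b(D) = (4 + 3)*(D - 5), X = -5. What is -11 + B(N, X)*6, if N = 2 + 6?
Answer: -281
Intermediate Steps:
b(D) = -35 + 7*D (b(D) = 7*(-5 + D) = -35 + 7*D)
N = 8
B(S, v) = -35 + 2*v (B(S, v) = 2*v + (-35 + 7*(-4*0)) = 2*v + (-35 + 7*0) = 2*v + (-35 + 0) = 2*v - 35 = -35 + 2*v)
-11 + B(N, X)*6 = -11 + (-35 + 2*(-5))*6 = -11 + (-35 - 10)*6 = -11 - 45*6 = -11 - 270 = -281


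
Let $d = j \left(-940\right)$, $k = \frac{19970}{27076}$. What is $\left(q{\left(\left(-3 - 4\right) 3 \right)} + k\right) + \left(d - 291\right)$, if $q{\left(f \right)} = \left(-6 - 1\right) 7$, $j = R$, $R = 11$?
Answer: $- \frac{144575855}{13538} \approx -10679.0$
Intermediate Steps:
$j = 11$
$k = \frac{9985}{13538}$ ($k = 19970 \cdot \frac{1}{27076} = \frac{9985}{13538} \approx 0.73755$)
$q{\left(f \right)} = -49$ ($q{\left(f \right)} = \left(-7\right) 7 = -49$)
$d = -10340$ ($d = 11 \left(-940\right) = -10340$)
$\left(q{\left(\left(-3 - 4\right) 3 \right)} + k\right) + \left(d - 291\right) = \left(-49 + \frac{9985}{13538}\right) - 10631 = - \frac{653377}{13538} - 10631 = - \frac{144575855}{13538}$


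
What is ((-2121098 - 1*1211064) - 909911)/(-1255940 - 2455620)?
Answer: 4242073/3711560 ≈ 1.1429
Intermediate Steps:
((-2121098 - 1*1211064) - 909911)/(-1255940 - 2455620) = ((-2121098 - 1211064) - 909911)/(-3711560) = (-3332162 - 909911)*(-1/3711560) = -4242073*(-1/3711560) = 4242073/3711560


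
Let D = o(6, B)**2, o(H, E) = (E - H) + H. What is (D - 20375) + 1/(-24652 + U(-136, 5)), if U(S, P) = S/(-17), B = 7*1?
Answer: -500913945/24644 ≈ -20326.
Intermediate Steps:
B = 7
o(H, E) = E
U(S, P) = -S/17 (U(S, P) = S*(-1/17) = -S/17)
D = 49 (D = 7**2 = 49)
(D - 20375) + 1/(-24652 + U(-136, 5)) = (49 - 20375) + 1/(-24652 - 1/17*(-136)) = -20326 + 1/(-24652 + 8) = -20326 + 1/(-24644) = -20326 - 1/24644 = -500913945/24644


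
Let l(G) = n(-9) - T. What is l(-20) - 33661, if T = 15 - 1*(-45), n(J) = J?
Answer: -33730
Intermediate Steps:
T = 60 (T = 15 + 45 = 60)
l(G) = -69 (l(G) = -9 - 1*60 = -9 - 60 = -69)
l(-20) - 33661 = -69 - 33661 = -33730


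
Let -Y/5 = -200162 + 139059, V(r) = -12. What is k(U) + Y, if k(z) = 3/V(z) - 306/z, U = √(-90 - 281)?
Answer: 1222059/4 + 306*I*√371/371 ≈ 3.0552e+5 + 15.887*I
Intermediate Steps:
U = I*√371 (U = √(-371) = I*√371 ≈ 19.261*I)
k(z) = -¼ - 306/z (k(z) = 3/(-12) - 306/z = 3*(-1/12) - 306/z = -¼ - 306/z)
Y = 305515 (Y = -5*(-200162 + 139059) = -5*(-61103) = 305515)
k(U) + Y = (-1224 - I*√371)/(4*((I*√371))) + 305515 = (-I*√371/371)*(-1224 - I*√371)/4 + 305515 = -I*√371*(-1224 - I*√371)/1484 + 305515 = 305515 - I*√371*(-1224 - I*√371)/1484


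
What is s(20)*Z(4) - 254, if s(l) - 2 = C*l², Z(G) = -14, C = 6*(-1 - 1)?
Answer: 66918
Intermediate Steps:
C = -12 (C = 6*(-2) = -12)
s(l) = 2 - 12*l²
s(20)*Z(4) - 254 = (2 - 12*20²)*(-14) - 254 = (2 - 12*400)*(-14) - 254 = (2 - 4800)*(-14) - 254 = -4798*(-14) - 254 = 67172 - 254 = 66918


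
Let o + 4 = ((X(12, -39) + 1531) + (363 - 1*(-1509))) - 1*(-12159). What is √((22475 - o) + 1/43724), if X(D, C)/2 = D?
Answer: √3294488985223/21862 ≈ 83.024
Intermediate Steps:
X(D, C) = 2*D
o = 15582 (o = -4 + (((2*12 + 1531) + (363 - 1*(-1509))) - 1*(-12159)) = -4 + (((24 + 1531) + (363 + 1509)) + 12159) = -4 + ((1555 + 1872) + 12159) = -4 + (3427 + 12159) = -4 + 15586 = 15582)
√((22475 - o) + 1/43724) = √((22475 - 1*15582) + 1/43724) = √((22475 - 15582) + 1/43724) = √(6893 + 1/43724) = √(301389533/43724) = √3294488985223/21862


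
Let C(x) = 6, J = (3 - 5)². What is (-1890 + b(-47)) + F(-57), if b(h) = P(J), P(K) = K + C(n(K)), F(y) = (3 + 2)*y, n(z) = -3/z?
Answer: -2165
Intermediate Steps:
J = 4 (J = (-2)² = 4)
F(y) = 5*y
P(K) = 6 + K (P(K) = K + 6 = 6 + K)
b(h) = 10 (b(h) = 6 + 4 = 10)
(-1890 + b(-47)) + F(-57) = (-1890 + 10) + 5*(-57) = -1880 - 285 = -2165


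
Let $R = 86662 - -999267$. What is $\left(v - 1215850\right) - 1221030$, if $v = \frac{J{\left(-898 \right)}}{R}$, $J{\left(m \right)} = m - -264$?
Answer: $- \frac{2646278662154}{1085929} \approx -2.4369 \cdot 10^{6}$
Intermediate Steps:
$J{\left(m \right)} = 264 + m$ ($J{\left(m \right)} = m + 264 = 264 + m$)
$R = 1085929$ ($R = 86662 + 999267 = 1085929$)
$v = - \frac{634}{1085929}$ ($v = \frac{264 - 898}{1085929} = \left(-634\right) \frac{1}{1085929} = - \frac{634}{1085929} \approx -0.00058383$)
$\left(v - 1215850\right) - 1221030 = \left(- \frac{634}{1085929} - 1215850\right) - 1221030 = - \frac{1320326775284}{1085929} - 1221030 = - \frac{2646278662154}{1085929}$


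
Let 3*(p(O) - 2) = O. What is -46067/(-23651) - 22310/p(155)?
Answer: -68501941/165557 ≈ -413.77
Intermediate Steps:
p(O) = 2 + O/3
-46067/(-23651) - 22310/p(155) = -46067/(-23651) - 22310/(2 + (⅓)*155) = -46067*(-1/23651) - 22310/(2 + 155/3) = 46067/23651 - 22310/161/3 = 46067/23651 - 22310*3/161 = 46067/23651 - 2910/7 = -68501941/165557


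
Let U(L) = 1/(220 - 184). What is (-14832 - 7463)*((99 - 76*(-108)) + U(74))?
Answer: -6667386635/36 ≈ -1.8521e+8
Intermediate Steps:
U(L) = 1/36
(-14832 - 7463)*((99 - 76*(-108)) + U(74)) = (-14832 - 7463)*((99 - 76*(-108)) + 1/36) = -22295*((99 + 8208) + 1/36) = -22295*(8307 + 1/36) = -22295*299053/36 = -6667386635/36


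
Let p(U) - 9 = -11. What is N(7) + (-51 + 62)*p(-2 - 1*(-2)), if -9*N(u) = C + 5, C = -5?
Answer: -22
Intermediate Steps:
p(U) = -2 (p(U) = 9 - 11 = -2)
N(u) = 0 (N(u) = -(-5 + 5)/9 = -1/9*0 = 0)
N(7) + (-51 + 62)*p(-2 - 1*(-2)) = 0 + (-51 + 62)*(-2) = 0 + 11*(-2) = 0 - 22 = -22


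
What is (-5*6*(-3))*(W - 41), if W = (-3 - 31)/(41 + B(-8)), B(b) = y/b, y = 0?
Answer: -154350/41 ≈ -3764.6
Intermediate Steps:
B(b) = 0 (B(b) = 0/b = 0)
W = -34/41 (W = (-3 - 31)/(41 + 0) = -34/41 ≈ -0.82927)
(-5*6*(-3))*(W - 41) = (-5*6*(-3))*(-34/41 - 41) = -30*(-3)*(-1715/41) = 90*(-1715/41) = -154350/41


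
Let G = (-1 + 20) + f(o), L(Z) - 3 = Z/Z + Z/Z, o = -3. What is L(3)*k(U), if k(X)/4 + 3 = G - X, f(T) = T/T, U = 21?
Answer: -80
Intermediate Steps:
f(T) = 1
L(Z) = 5 (L(Z) = 3 + (Z/Z + Z/Z) = 3 + (1 + 1) = 3 + 2 = 5)
G = 20 (G = (-1 + 20) + 1 = 19 + 1 = 20)
k(X) = 68 - 4*X (k(X) = -12 + 4*(20 - X) = -12 + (80 - 4*X) = 68 - 4*X)
L(3)*k(U) = 5*(68 - 4*21) = 5*(68 - 84) = 5*(-16) = -80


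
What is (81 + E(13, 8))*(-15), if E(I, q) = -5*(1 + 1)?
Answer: -1065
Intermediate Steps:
E(I, q) = -10 (E(I, q) = -5*2 = -10)
(81 + E(13, 8))*(-15) = (81 - 10)*(-15) = 71*(-15) = -1065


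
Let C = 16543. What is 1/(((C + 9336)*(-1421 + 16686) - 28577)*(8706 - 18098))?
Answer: -1/3709974850336 ≈ -2.6954e-13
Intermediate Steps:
1/(((C + 9336)*(-1421 + 16686) - 28577)*(8706 - 18098)) = 1/(((16543 + 9336)*(-1421 + 16686) - 28577)*(8706 - 18098)) = 1/((25879*15265 - 28577)*(-9392)) = 1/((395042935 - 28577)*(-9392)) = 1/(395014358*(-9392)) = 1/(-3709974850336) = -1/3709974850336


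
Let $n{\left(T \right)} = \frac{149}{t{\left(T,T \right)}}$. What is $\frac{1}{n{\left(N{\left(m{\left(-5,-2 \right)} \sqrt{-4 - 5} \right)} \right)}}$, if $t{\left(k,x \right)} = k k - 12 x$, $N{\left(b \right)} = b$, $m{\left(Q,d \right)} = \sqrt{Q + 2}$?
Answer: $\frac{27}{149} + \frac{36 \sqrt{3}}{149} \approx 0.59969$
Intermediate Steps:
$m{\left(Q,d \right)} = \sqrt{2 + Q}$
$t{\left(k,x \right)} = k^{2} - 12 x$
$n{\left(T \right)} = \frac{149}{T^{2} - 12 T}$
$\frac{1}{n{\left(N{\left(m{\left(-5,-2 \right)} \sqrt{-4 - 5} \right)} \right)}} = \frac{1}{149 \frac{1}{\sqrt{2 - 5} \sqrt{-4 - 5}} \frac{1}{-12 + \sqrt{2 - 5} \sqrt{-4 - 5}}} = \frac{1}{149 \frac{1}{\sqrt{-3} \sqrt{-9}} \frac{1}{-12 + \sqrt{-3} \sqrt{-9}}} = \frac{1}{149 \frac{1}{i \sqrt{3} \cdot 3 i} \frac{1}{-12 + i \sqrt{3} \cdot 3 i}} = \frac{1}{149 \frac{1}{\left(-3\right) \sqrt{3}} \frac{1}{-12 - 3 \sqrt{3}}} = \frac{1}{149 \left(- \frac{\sqrt{3}}{9}\right) \frac{1}{-12 - 3 \sqrt{3}}} = \frac{1}{\left(- \frac{149}{9}\right) \sqrt{3} \frac{1}{-12 - 3 \sqrt{3}}} = - \frac{3 \sqrt{3} \left(-12 - 3 \sqrt{3}\right)}{149}$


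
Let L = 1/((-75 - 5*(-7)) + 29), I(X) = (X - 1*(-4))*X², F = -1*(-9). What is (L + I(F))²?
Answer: 134142724/121 ≈ 1.1086e+6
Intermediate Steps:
F = 9
I(X) = X²*(4 + X) (I(X) = (X + 4)*X² = (4 + X)*X² = X²*(4 + X))
L = -1/11 (L = 1/((-75 - 1*(-35)) + 29) = 1/((-75 + 35) + 29) = 1/(-40 + 29) = 1/(-11) = -1/11 ≈ -0.090909)
(L + I(F))² = (-1/11 + 9²*(4 + 9))² = (-1/11 + 81*13)² = (-1/11 + 1053)² = (11582/11)² = 134142724/121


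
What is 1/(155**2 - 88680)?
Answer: -1/64655 ≈ -1.5467e-5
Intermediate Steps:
1/(155**2 - 88680) = 1/(24025 - 88680) = 1/(-64655) = -1/64655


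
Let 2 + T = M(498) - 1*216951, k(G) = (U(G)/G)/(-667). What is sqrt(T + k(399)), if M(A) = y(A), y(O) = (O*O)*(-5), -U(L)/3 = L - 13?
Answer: I*sqrt(11465855181533487)/88711 ≈ 1207.1*I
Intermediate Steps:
U(L) = 39 - 3*L (U(L) = -3*(L - 13) = -3*(-13 + L) = 39 - 3*L)
y(O) = -5*O**2 (y(O) = O**2*(-5) = -5*O**2)
M(A) = -5*A**2
k(G) = -(39 - 3*G)/(667*G) (k(G) = ((39 - 3*G)/G)/(-667) = ((39 - 3*G)/G)*(-1/667) = -(39 - 3*G)/(667*G))
T = -1456973 (T = -2 + (-5*498**2 - 1*216951) = -2 + (-5*248004 - 216951) = -2 + (-1240020 - 216951) = -2 - 1456971 = -1456973)
sqrt(T + k(399)) = sqrt(-1456973 + (3/667)*(-13 + 399)/399) = sqrt(-1456973 + (3/667)*(1/399)*386) = sqrt(-1456973 + 386/88711) = sqrt(-129249531417/88711) = I*sqrt(11465855181533487)/88711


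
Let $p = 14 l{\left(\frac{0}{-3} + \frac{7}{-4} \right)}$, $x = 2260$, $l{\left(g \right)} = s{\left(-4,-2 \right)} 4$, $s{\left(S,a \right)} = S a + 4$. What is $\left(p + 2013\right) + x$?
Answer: $4945$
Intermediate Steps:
$s{\left(S,a \right)} = 4 + S a$
$l{\left(g \right)} = 48$ ($l{\left(g \right)} = \left(4 - -8\right) 4 = \left(4 + 8\right) 4 = 12 \cdot 4 = 48$)
$p = 672$ ($p = 14 \cdot 48 = 672$)
$\left(p + 2013\right) + x = \left(672 + 2013\right) + 2260 = 2685 + 2260 = 4945$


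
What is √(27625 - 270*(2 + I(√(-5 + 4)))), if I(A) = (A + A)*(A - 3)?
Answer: √(27625 + 1620*I) ≈ 166.28 + 4.8713*I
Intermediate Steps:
I(A) = 2*A*(-3 + A) (I(A) = (2*A)*(-3 + A) = 2*A*(-3 + A))
√(27625 - 270*(2 + I(√(-5 + 4)))) = √(27625 - 270*(2 + 2*√(-5 + 4)*(-3 + √(-5 + 4)))) = √(27625 - 270*(2 + 2*√(-1)*(-3 + √(-1)))) = √(27625 - 270*(2 + 2*I*(-3 + I))) = √(27625 - 45*(12 + 12*I*(-3 + I))) = √(27625 + (-540 - 540*I*(-3 + I))) = √(27085 - 540*I*(-3 + I))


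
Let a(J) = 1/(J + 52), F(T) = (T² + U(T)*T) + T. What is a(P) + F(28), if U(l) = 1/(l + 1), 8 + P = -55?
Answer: 259307/319 ≈ 812.88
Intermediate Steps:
P = -63 (P = -8 - 55 = -63)
U(l) = 1/(1 + l)
F(T) = T + T² + T/(1 + T) (F(T) = (T² + T/(1 + T)) + T = T + T² + T/(1 + T))
a(J) = 1/(52 + J)
a(P) + F(28) = 1/(52 - 63) + (28 + 28² + 28/(1 + 28)) = 1/(-11) + (28 + 784 + 28/29) = -1/11 + (28 + 784 + 28*(1/29)) = -1/11 + (28 + 784 + 28/29) = -1/11 + 23576/29 = 259307/319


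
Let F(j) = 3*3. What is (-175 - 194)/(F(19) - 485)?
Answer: 369/476 ≈ 0.77521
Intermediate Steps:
F(j) = 9
(-175 - 194)/(F(19) - 485) = (-175 - 194)/(9 - 485) = -369/(-476) = -369*(-1/476) = 369/476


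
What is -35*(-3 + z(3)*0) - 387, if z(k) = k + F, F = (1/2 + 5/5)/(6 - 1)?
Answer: -282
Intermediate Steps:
F = 3/10 (F = (1/2 + 5*(1/5))/5 = (1/2 + 1)*(1/5) = (3/2)*(1/5) = 3/10 ≈ 0.30000)
z(k) = 3/10 + k (z(k) = k + 3/10 = 3/10 + k)
-35*(-3 + z(3)*0) - 387 = -35*(-3 + (3/10 + 3)*0) - 387 = -35*(-3 + (33/10)*0) - 387 = -35*(-3 + 0) - 387 = -35*(-3) - 387 = 105 - 387 = -282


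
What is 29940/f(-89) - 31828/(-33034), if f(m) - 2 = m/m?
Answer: 164855574/16517 ≈ 9981.0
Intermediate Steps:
f(m) = 3 (f(m) = 2 + m/m = 2 + 1 = 3)
29940/f(-89) - 31828/(-33034) = 29940/3 - 31828/(-33034) = 29940*(⅓) - 31828*(-1/33034) = 9980 + 15914/16517 = 164855574/16517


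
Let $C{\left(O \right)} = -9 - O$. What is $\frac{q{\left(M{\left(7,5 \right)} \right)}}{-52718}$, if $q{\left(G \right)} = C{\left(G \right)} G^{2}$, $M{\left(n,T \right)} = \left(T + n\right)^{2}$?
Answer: $\frac{1586304}{26359} \approx 60.181$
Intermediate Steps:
$q{\left(G \right)} = G^{2} \left(-9 - G\right)$ ($q{\left(G \right)} = \left(-9 - G\right) G^{2} = G^{2} \left(-9 - G\right)$)
$\frac{q{\left(M{\left(7,5 \right)} \right)}}{-52718} = \frac{\left(\left(5 + 7\right)^{2}\right)^{2} \left(-9 - \left(5 + 7\right)^{2}\right)}{-52718} = \left(12^{2}\right)^{2} \left(-9 - 12^{2}\right) \left(- \frac{1}{52718}\right) = 144^{2} \left(-9 - 144\right) \left(- \frac{1}{52718}\right) = 20736 \left(-9 - 144\right) \left(- \frac{1}{52718}\right) = 20736 \left(-153\right) \left(- \frac{1}{52718}\right) = \left(-3172608\right) \left(- \frac{1}{52718}\right) = \frac{1586304}{26359}$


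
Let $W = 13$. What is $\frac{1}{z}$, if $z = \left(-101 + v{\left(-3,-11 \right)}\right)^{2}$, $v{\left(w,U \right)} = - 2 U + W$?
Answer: $\frac{1}{4356} \approx 0.00022957$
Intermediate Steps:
$v{\left(w,U \right)} = 13 - 2 U$ ($v{\left(w,U \right)} = - 2 U + 13 = 13 - 2 U$)
$z = 4356$ ($z = \left(-101 + \left(13 - -22\right)\right)^{2} = \left(-101 + \left(13 + 22\right)\right)^{2} = \left(-101 + 35\right)^{2} = \left(-66\right)^{2} = 4356$)
$\frac{1}{z} = \frac{1}{4356}$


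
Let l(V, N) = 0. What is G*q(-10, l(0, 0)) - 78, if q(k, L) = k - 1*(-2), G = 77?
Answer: -694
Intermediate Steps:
q(k, L) = 2 + k (q(k, L) = k + 2 = 2 + k)
G*q(-10, l(0, 0)) - 78 = 77*(2 - 10) - 78 = 77*(-8) - 78 = -616 - 78 = -694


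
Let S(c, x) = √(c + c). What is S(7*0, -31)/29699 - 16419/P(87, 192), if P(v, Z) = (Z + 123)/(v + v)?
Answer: -317434/35 ≈ -9069.5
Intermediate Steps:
S(c, x) = √2*√c (S(c, x) = √(2*c) = √2*√c)
P(v, Z) = (123 + Z)/(2*v) (P(v, Z) = (123 + Z)/((2*v)) = (123 + Z)*(1/(2*v)) = (123 + Z)/(2*v))
S(7*0, -31)/29699 - 16419/P(87, 192) = (√2*√(7*0))/29699 - 16419*174/(123 + 192) = (√2*√0)*(1/29699) - 16419/((½)*(1/87)*315) = (√2*0)*(1/29699) - 16419/105/58 = 0*(1/29699) - 16419*58/105 = 0 - 317434/35 = -317434/35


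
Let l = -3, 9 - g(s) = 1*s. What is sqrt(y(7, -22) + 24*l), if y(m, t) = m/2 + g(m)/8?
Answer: I*sqrt(273)/2 ≈ 8.2614*I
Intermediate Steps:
g(s) = 9 - s
y(m, t) = 9/8 + 3*m/8 (y(m, t) = m/2 + (9 - m)/8 = m*(1/2) + (9 - m)*(1/8) = m/2 + (9/8 - m/8) = 9/8 + 3*m/8)
sqrt(y(7, -22) + 24*l) = sqrt((9/8 + (3/8)*7) + 24*(-3)) = sqrt((9/8 + 21/8) - 72) = sqrt(15/4 - 72) = sqrt(-273/4) = I*sqrt(273)/2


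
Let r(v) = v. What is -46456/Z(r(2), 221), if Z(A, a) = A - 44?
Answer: 23228/21 ≈ 1106.1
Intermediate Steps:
Z(A, a) = -44 + A
-46456/Z(r(2), 221) = -46456/(-44 + 2) = -46456/(-42) = -46456*(-1/42) = 23228/21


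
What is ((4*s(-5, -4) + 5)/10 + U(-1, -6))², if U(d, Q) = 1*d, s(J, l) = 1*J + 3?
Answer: 169/100 ≈ 1.6900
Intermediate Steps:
s(J, l) = 3 + J (s(J, l) = J + 3 = 3 + J)
U(d, Q) = d
((4*s(-5, -4) + 5)/10 + U(-1, -6))² = ((4*(3 - 5) + 5)/10 - 1)² = ((4*(-2) + 5)*(⅒) - 1)² = ((-8 + 5)*(⅒) - 1)² = (-3*⅒ - 1)² = (-3/10 - 1)² = (-13/10)² = 169/100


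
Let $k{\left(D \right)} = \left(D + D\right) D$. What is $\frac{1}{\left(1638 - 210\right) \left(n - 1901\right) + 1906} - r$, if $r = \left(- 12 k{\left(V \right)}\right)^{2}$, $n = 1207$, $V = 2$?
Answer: $- \frac{9115785217}{989126} \approx -9216.0$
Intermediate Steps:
$k{\left(D \right)} = 2 D^{2}$ ($k{\left(D \right)} = 2 D D = 2 D^{2}$)
$r = 9216$ ($r = \left(- 12 \cdot 2 \cdot 2^{2}\right)^{2} = \left(- 12 \cdot 2 \cdot 4\right)^{2} = \left(\left(-12\right) 8\right)^{2} = \left(-96\right)^{2} = 9216$)
$\frac{1}{\left(1638 - 210\right) \left(n - 1901\right) + 1906} - r = \frac{1}{\left(1638 - 210\right) \left(1207 - 1901\right) + 1906} - 9216 = \frac{1}{1428 \left(-694\right) + 1906} - 9216 = \frac{1}{-991032 + 1906} - 9216 = \frac{1}{-989126} - 9216 = - \frac{1}{989126} - 9216 = - \frac{9115785217}{989126}$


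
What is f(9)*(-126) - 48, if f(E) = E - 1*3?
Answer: -804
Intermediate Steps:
f(E) = -3 + E (f(E) = E - 3 = -3 + E)
f(9)*(-126) - 48 = (-3 + 9)*(-126) - 48 = 6*(-126) - 48 = -756 - 48 = -804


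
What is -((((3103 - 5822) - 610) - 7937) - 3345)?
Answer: 14611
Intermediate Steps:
-((((3103 - 5822) - 610) - 7937) - 3345) = -(((-2719 - 610) - 7937) - 3345) = -((-3329 - 7937) - 3345) = -(-11266 - 3345) = -1*(-14611) = 14611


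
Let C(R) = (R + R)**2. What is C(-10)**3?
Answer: 64000000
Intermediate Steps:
C(R) = 4*R**2 (C(R) = (2*R)**2 = 4*R**2)
C(-10)**3 = (4*(-10)**2)**3 = (4*100)**3 = 400**3 = 64000000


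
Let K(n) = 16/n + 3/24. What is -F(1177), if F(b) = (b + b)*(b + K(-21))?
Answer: -232609333/84 ≈ -2.7692e+6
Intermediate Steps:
K(n) = ⅛ + 16/n (K(n) = 16/n + 3*(1/24) = 16/n + ⅛ = ⅛ + 16/n)
F(b) = 2*b*(-107/168 + b) (F(b) = (b + b)*(b + (⅛)*(128 - 21)/(-21)) = (2*b)*(b + (⅛)*(-1/21)*107) = (2*b)*(b - 107/168) = (2*b)*(-107/168 + b) = 2*b*(-107/168 + b))
-F(1177) = -1177*(-107 + 168*1177)/84 = -1177*(-107 + 197736)/84 = -1177*197629/84 = -1*232609333/84 = -232609333/84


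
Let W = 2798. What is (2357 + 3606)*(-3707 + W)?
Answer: -5420367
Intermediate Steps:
(2357 + 3606)*(-3707 + W) = (2357 + 3606)*(-3707 + 2798) = 5963*(-909) = -5420367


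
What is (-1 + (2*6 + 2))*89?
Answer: 1157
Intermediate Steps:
(-1 + (2*6 + 2))*89 = (-1 + (12 + 2))*89 = (-1 + 14)*89 = 13*89 = 1157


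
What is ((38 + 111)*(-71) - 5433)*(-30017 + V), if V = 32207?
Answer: -35066280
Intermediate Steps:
((38 + 111)*(-71) - 5433)*(-30017 + V) = ((38 + 111)*(-71) - 5433)*(-30017 + 32207) = (149*(-71) - 5433)*2190 = (-10579 - 5433)*2190 = -16012*2190 = -35066280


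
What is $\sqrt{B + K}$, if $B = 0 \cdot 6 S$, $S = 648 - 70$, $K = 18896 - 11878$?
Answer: $11 \sqrt{58} \approx 83.774$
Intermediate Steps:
$K = 7018$ ($K = 18896 - 11878 = 7018$)
$S = 578$
$B = 0$ ($B = 0 \cdot 6 \cdot 578 = 0 \cdot 578 = 0$)
$\sqrt{B + K} = \sqrt{0 + 7018} = \sqrt{7018} = 11 \sqrt{58}$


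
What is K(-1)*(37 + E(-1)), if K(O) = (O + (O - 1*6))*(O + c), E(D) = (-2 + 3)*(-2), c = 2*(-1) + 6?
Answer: -840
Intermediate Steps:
c = 4 (c = -2 + 6 = 4)
E(D) = -2 (E(D) = 1*(-2) = -2)
K(O) = (-6 + 2*O)*(4 + O) (K(O) = (O + (O - 1*6))*(O + 4) = (O + (O - 6))*(4 + O) = (O + (-6 + O))*(4 + O) = (-6 + 2*O)*(4 + O))
K(-1)*(37 + E(-1)) = (-24 + 2*(-1) + 2*(-1)**2)*(37 - 2) = (-24 - 2 + 2*1)*35 = (-24 - 2 + 2)*35 = -24*35 = -840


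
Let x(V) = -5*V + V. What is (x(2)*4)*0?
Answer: 0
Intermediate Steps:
x(V) = -4*V
(x(2)*4)*0 = (-4*2*4)*0 = -8*4*0 = -32*0 = 0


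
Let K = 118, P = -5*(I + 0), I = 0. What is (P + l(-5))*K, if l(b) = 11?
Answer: 1298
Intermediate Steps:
P = 0 (P = -5*(0 + 0) = -5*0 = 0)
(P + l(-5))*K = (0 + 11)*118 = 11*118 = 1298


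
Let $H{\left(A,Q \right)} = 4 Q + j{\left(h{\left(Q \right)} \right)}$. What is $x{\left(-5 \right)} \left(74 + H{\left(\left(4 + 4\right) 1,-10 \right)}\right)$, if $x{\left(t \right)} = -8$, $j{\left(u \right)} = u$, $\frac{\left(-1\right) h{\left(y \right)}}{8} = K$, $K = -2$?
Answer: $-400$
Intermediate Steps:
$h{\left(y \right)} = 16$ ($h{\left(y \right)} = \left(-8\right) \left(-2\right) = 16$)
$H{\left(A,Q \right)} = 16 + 4 Q$ ($H{\left(A,Q \right)} = 4 Q + 16 = 16 + 4 Q$)
$x{\left(-5 \right)} \left(74 + H{\left(\left(4 + 4\right) 1,-10 \right)}\right) = - 8 \left(74 + \left(16 + 4 \left(-10\right)\right)\right) = - 8 \left(74 + \left(16 - 40\right)\right) = - 8 \left(74 - 24\right) = \left(-8\right) 50 = -400$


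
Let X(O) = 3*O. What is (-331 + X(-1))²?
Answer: 111556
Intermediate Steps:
(-331 + X(-1))² = (-331 + 3*(-1))² = (-331 - 3)² = (-334)² = 111556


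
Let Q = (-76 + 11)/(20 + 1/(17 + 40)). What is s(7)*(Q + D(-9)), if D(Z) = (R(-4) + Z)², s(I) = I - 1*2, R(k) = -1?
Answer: 551975/1141 ≈ 483.76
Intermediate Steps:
s(I) = -2 + I (s(I) = I - 2 = -2 + I)
Q = -3705/1141 (Q = -65/(20 + 1/57) = -65/1141/57 = -65*57/1141 = -3705/1141 ≈ -3.2472)
D(Z) = (-1 + Z)²
s(7)*(Q + D(-9)) = (-2 + 7)*(-3705/1141 + (-1 - 9)²) = 5*(-3705/1141 + (-10)²) = 5*(-3705/1141 + 100) = 5*(110395/1141) = 551975/1141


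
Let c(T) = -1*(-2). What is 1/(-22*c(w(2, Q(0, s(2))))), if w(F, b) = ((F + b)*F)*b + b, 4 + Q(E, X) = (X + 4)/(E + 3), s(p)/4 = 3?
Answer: -1/44 ≈ -0.022727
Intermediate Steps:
s(p) = 12 (s(p) = 4*3 = 12)
Q(E, X) = -4 + (4 + X)/(3 + E) (Q(E, X) = -4 + (X + 4)/(E + 3) = -4 + (4 + X)/(3 + E))
w(F, b) = b + F*b*(F + b) (w(F, b) = (F*(F + b))*b + b = F*b*(F + b) + b = b + F*b*(F + b))
c(T) = 2
1/(-22*c(w(2, Q(0, s(2))))) = 1/(-22*2) = 1/(-44) = -1/44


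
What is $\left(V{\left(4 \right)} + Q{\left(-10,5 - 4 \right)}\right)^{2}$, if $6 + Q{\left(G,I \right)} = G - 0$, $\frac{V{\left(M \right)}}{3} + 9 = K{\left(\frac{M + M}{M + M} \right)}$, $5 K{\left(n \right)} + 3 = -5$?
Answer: $\frac{57121}{25} \approx 2284.8$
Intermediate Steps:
$K{\left(n \right)} = - \frac{8}{5}$ ($K{\left(n \right)} = - \frac{3}{5} + \frac{1}{5} \left(-5\right) = - \frac{3}{5} - 1 = - \frac{8}{5}$)
$V{\left(M \right)} = - \frac{159}{5}$ ($V{\left(M \right)} = -27 + 3 \left(- \frac{8}{5}\right) = -27 - \frac{24}{5} = - \frac{159}{5}$)
$Q{\left(G,I \right)} = -6 + G$ ($Q{\left(G,I \right)} = -6 + \left(G - 0\right) = -6 + \left(G + 0\right) = -6 + G$)
$\left(V{\left(4 \right)} + Q{\left(-10,5 - 4 \right)}\right)^{2} = \left(- \frac{159}{5} - 16\right)^{2} = \left(- \frac{239}{5}\right)^{2} = \frac{57121}{25}$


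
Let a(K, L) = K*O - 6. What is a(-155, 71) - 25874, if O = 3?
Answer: -26345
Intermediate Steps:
a(K, L) = -6 + 3*K (a(K, L) = K*3 - 6 = 3*K - 6 = -6 + 3*K)
a(-155, 71) - 25874 = (-6 + 3*(-155)) - 25874 = (-6 - 465) - 25874 = -471 - 25874 = -26345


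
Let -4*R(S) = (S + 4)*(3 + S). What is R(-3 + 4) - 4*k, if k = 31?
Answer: -129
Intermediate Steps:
R(S) = -(3 + S)*(4 + S)/4 (R(S) = -(S + 4)*(3 + S)/4 = -(4 + S)*(3 + S)/4 = -(3 + S)*(4 + S)/4)
R(-3 + 4) - 4*k = (-3 - 7*(-3 + 4)/4 - (-3 + 4)²/4) - 4*31 = (-3 - 7/4*1 - ¼*1²) - 124 = (-3 - 7/4 - ¼*1) - 124 = (-3 - 7/4 - ¼) - 124 = -5 - 124 = -129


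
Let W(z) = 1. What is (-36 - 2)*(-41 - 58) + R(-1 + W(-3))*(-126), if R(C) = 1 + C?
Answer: 3636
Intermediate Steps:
(-36 - 2)*(-41 - 58) + R(-1 + W(-3))*(-126) = (-36 - 2)*(-41 - 58) + (1 + (-1 + 1))*(-126) = -38*(-99) + (1 + 0)*(-126) = 3762 + 1*(-126) = 3762 - 126 = 3636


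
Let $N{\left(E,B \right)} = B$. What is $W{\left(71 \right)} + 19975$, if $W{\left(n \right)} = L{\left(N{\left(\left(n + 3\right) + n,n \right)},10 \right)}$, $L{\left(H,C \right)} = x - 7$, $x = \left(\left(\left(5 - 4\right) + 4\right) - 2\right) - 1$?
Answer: $19970$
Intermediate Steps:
$x = 2$ ($x = \left(\left(1 + 4\right) - 2\right) - 1 = \left(5 - 2\right) - 1 = 3 - 1 = 2$)
$L{\left(H,C \right)} = -5$ ($L{\left(H,C \right)} = 2 - 7 = -5$)
$W{\left(n \right)} = -5$
$W{\left(71 \right)} + 19975 = -5 + 19975 = 19970$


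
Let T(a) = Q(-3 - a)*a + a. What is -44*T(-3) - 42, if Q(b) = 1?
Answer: 222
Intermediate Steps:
T(a) = 2*a (T(a) = 1*a + a = a + a = 2*a)
-44*T(-3) - 42 = -88*(-3) - 42 = -44*(-6) - 42 = 264 - 42 = 222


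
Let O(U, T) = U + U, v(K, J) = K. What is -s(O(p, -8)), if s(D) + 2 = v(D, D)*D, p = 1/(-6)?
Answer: 17/9 ≈ 1.8889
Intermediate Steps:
p = -⅙ ≈ -0.16667
O(U, T) = 2*U
s(D) = -2 + D² (s(D) = -2 + D*D = -2 + D²)
-s(O(p, -8)) = -(-2 + (2*(-⅙))²) = -(-2 + (-⅓)²) = -(-2 + ⅑) = -1*(-17/9) = 17/9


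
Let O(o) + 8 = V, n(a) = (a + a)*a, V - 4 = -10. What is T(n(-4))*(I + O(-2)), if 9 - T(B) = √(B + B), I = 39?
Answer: 25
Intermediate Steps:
V = -6 (V = 4 - 10 = -6)
n(a) = 2*a² (n(a) = (2*a)*a = 2*a²)
O(o) = -14 (O(o) = -8 - 6 = -14)
T(B) = 9 - √2*√B (T(B) = 9 - √(B + B) = 9 - √(2*B) = 9 - √2*√B)
T(n(-4))*(I + O(-2)) = (9 - √2*√(2*(-4)²))*(39 - 14) = (9 - √2*√(2*16))*25 = (9 - √2*√32)*25 = (9 - √2*4*√2)*25 = (9 - 8)*25 = 1*25 = 25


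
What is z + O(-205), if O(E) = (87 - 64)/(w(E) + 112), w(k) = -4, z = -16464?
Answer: -1778089/108 ≈ -16464.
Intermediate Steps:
O(E) = 23/108 (O(E) = (87 - 64)/(-4 + 112) = 23/108)
z + O(-205) = -16464 + 23/108 = -1778089/108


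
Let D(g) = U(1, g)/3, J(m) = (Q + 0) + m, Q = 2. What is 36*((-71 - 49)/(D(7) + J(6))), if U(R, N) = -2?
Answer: -6480/11 ≈ -589.09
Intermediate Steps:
J(m) = 2 + m (J(m) = (2 + 0) + m = 2 + m)
D(g) = -⅔ (D(g) = -2/3 = -2*⅓ = -⅔)
36*((-71 - 49)/(D(7) + J(6))) = 36*((-71 - 49)/(-⅔ + (2 + 6))) = 36*(-120/(-⅔ + 8)) = 36*(-120/22/3) = 36*(-120*3/22) = 36*(-180/11) = -6480/11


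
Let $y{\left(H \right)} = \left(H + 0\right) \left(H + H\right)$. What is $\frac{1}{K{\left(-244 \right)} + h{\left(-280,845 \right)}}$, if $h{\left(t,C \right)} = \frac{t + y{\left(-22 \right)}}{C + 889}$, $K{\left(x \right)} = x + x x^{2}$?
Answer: $- \frac{867}{12594932932} \approx -6.8837 \cdot 10^{-8}$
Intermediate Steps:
$y{\left(H \right)} = 2 H^{2}$ ($y{\left(H \right)} = H 2 H = 2 H^{2}$)
$K{\left(x \right)} = x + x^{3}$
$h{\left(t,C \right)} = \frac{968 + t}{889 + C}$ ($h{\left(t,C \right)} = \frac{t + 2 \left(-22\right)^{2}}{C + 889} = \frac{t + 2 \cdot 484}{889 + C} = \frac{t + 968}{889 + C} = \frac{968 + t}{889 + C}$)
$\frac{1}{K{\left(-244 \right)} + h{\left(-280,845 \right)}} = \frac{1}{\left(-244 + \left(-244\right)^{3}\right) + \frac{968 - 280}{889 + 845}} = \frac{1}{\left(-244 - 14526784\right) + \frac{1}{1734} \cdot 688} = \frac{1}{-14527028 + \frac{1}{1734} \cdot 688} = \frac{1}{-14527028 + \frac{344}{867}} = \frac{1}{- \frac{12594932932}{867}} = - \frac{867}{12594932932}$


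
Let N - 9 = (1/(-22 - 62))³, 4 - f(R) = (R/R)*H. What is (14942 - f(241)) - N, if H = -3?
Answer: 8846699905/592704 ≈ 14926.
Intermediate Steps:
f(R) = 7 (f(R) = 4 - R/R*(-3) = 4 - (-3) = 4 - 1*(-3) = 4 + 3 = 7)
N = 5334335/592704 (N = 9 + (1/(-22 - 62))³ = 9 + (1/(-84))³ = 9 + (-1/84)³ = 9 - 1/592704 = 5334335/592704 ≈ 9.0000)
(14942 - f(241)) - N = (14942 - 1*7) - 1*5334335/592704 = (14942 - 7) - 5334335/592704 = 14935 - 5334335/592704 = 8846699905/592704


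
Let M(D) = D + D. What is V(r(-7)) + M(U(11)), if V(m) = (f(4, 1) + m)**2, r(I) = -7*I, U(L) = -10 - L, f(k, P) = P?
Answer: 2458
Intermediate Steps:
M(D) = 2*D
V(m) = (1 + m)**2
V(r(-7)) + M(U(11)) = (1 - 7*(-7))**2 + 2*(-10 - 1*11) = (1 + 49)**2 + 2*(-10 - 11) = 50**2 + 2*(-21) = 2500 - 42 = 2458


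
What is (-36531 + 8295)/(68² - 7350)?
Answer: 14118/1363 ≈ 10.358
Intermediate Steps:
(-36531 + 8295)/(68² - 7350) = -28236/(4624 - 7350) = -28236/(-2726) = -28236*(-1/2726) = 14118/1363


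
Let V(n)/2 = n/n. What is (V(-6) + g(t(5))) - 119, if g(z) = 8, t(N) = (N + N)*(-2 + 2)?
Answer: -109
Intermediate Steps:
V(n) = 2 (V(n) = 2*(n/n) = 2*1 = 2)
t(N) = 0 (t(N) = (2*N)*0 = 0)
(V(-6) + g(t(5))) - 119 = (2 + 8) - 119 = 10 - 119 = -109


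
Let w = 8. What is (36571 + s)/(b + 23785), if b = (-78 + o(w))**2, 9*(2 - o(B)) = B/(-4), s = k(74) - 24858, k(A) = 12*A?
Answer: 1020681/2391709 ≈ 0.42676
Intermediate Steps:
s = -23970 (s = 12*74 - 24858 = 888 - 24858 = -23970)
o(B) = 2 + B/36 (o(B) = 2 - B/(9*(-4)) = 2 - B*(-1)/(9*4) = 2 - (-1)*B/36 = 2 + B/36)
b = 465124/81 (b = (-78 + (2 + (1/36)*8))**2 = (-78 + (2 + 2/9))**2 = (-78 + 20/9)**2 = (-682/9)**2 = 465124/81 ≈ 5742.3)
(36571 + s)/(b + 23785) = (36571 - 23970)/(465124/81 + 23785) = 12601/(2391709/81) = 12601*(81/2391709) = 1020681/2391709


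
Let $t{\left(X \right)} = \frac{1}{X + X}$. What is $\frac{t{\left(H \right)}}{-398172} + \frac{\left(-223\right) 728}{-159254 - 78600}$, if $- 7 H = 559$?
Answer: $\frac{36134227691401}{52941102814392} \approx 0.68254$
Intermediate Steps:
$H = - \frac{559}{7}$ ($H = \left(- \frac{1}{7}\right) 559 = - \frac{559}{7} \approx -79.857$)
$t{\left(X \right)} = \frac{1}{2 X}$
$\frac{t{\left(H \right)}}{-398172} + \frac{\left(-223\right) 728}{-159254 - 78600} = \frac{\frac{1}{2} \frac{1}{- \frac{559}{7}}}{-398172} + \frac{\left(-223\right) 728}{-159254 - 78600} = \frac{1}{2} \left(- \frac{7}{559}\right) \left(- \frac{1}{398172}\right) - \frac{162344}{-237854} = \left(- \frac{7}{1118}\right) \left(- \frac{1}{398172}\right) - - \frac{81172}{118927} = \frac{7}{445156296} + \frac{81172}{118927} = \frac{36134227691401}{52941102814392}$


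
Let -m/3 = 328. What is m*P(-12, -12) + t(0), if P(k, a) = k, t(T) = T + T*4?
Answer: 11808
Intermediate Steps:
m = -984 (m = -3*328 = -984)
t(T) = 5*T (t(T) = T + 4*T = 5*T)
m*P(-12, -12) + t(0) = -984*(-12) + 5*0 = 11808 + 0 = 11808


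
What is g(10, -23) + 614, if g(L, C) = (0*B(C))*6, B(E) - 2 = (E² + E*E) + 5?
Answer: 614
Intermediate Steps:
B(E) = 7 + 2*E² (B(E) = 2 + ((E² + E*E) + 5) = 2 + ((E² + E²) + 5) = 2 + (2*E² + 5) = 2 + (5 + 2*E²) = 7 + 2*E²)
g(L, C) = 0 (g(L, C) = (0*(7 + 2*C²))*6 = 0*6 = 0)
g(10, -23) + 614 = 0 + 614 = 614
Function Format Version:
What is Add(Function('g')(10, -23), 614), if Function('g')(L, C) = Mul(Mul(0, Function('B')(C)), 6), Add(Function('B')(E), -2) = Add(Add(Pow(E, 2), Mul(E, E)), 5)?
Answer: 614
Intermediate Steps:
Function('B')(E) = Add(7, Mul(2, Pow(E, 2))) (Function('B')(E) = Add(2, Add(Add(Pow(E, 2), Mul(E, E)), 5)) = Add(2, Add(Add(Pow(E, 2), Pow(E, 2)), 5)) = Add(2, Add(Mul(2, Pow(E, 2)), 5)) = Add(2, Add(5, Mul(2, Pow(E, 2)))) = Add(7, Mul(2, Pow(E, 2))))
Function('g')(L, C) = 0 (Function('g')(L, C) = Mul(Mul(0, Add(7, Mul(2, Pow(C, 2)))), 6) = Mul(0, 6) = 0)
Add(Function('g')(10, -23), 614) = Add(0, 614) = 614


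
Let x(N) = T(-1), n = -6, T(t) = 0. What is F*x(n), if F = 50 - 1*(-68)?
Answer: 0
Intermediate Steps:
x(N) = 0
F = 118 (F = 50 + 68 = 118)
F*x(n) = 118*0 = 0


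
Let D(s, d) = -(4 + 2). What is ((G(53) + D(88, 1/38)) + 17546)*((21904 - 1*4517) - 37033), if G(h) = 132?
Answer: -347184112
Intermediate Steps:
D(s, d) = -6 (D(s, d) = -1*6 = -6)
((G(53) + D(88, 1/38)) + 17546)*((21904 - 1*4517) - 37033) = ((132 - 6) + 17546)*((21904 - 1*4517) - 37033) = (126 + 17546)*((21904 - 4517) - 37033) = 17672*(17387 - 37033) = 17672*(-19646) = -347184112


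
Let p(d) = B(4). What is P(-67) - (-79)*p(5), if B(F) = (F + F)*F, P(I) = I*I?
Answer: 7017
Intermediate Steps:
P(I) = I²
B(F) = 2*F² (B(F) = (2*F)*F = 2*F²)
p(d) = 32 (p(d) = 2*4² = 2*16 = 32)
P(-67) - (-79)*p(5) = (-67)² - (-79)*32 = 4489 - 1*(-2528) = 4489 + 2528 = 7017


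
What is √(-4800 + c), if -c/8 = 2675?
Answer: 10*I*√262 ≈ 161.86*I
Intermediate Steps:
c = -21400 (c = -8*2675 = -21400)
√(-4800 + c) = √(-4800 - 21400) = √(-26200) = 10*I*√262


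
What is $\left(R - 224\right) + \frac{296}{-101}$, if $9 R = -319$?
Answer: $- \frac{238499}{909} \approx -262.38$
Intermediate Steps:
$R = - \frac{319}{9}$ ($R = \frac{1}{9} \left(-319\right) = - \frac{319}{9} \approx -35.444$)
$\left(R - 224\right) + \frac{296}{-101} = \left(- \frac{319}{9} - 224\right) + \frac{296}{-101} = - \frac{2335}{9} + 296 \left(- \frac{1}{101}\right) = - \frac{2335}{9} - \frac{296}{101} = - \frac{238499}{909}$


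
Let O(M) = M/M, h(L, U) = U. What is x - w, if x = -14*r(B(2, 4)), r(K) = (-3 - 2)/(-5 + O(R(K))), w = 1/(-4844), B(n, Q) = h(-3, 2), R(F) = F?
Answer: -84769/4844 ≈ -17.500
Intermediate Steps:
B(n, Q) = 2
O(M) = 1
w = -1/4844 ≈ -0.00020644
r(K) = 5/4 (r(K) = (-3 - 2)/(-5 + 1) = -5/(-4) = -5*(-¼) = 5/4)
x = -35/2 (x = -14*5/4 = -35/2 ≈ -17.500)
x - w = -35/2 - 1*(-1/4844) = -35/2 + 1/4844 = -84769/4844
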